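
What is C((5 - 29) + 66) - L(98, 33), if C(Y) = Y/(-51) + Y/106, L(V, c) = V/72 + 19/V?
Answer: -3150583/1589364 ≈ -1.9823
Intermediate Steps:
L(V, c) = 19/V + V/72 (L(V, c) = V*(1/72) + 19/V = V/72 + 19/V = 19/V + V/72)
C(Y) = -55*Y/5406 (C(Y) = Y*(-1/51) + Y*(1/106) = -Y/51 + Y/106 = -55*Y/5406)
C((5 - 29) + 66) - L(98, 33) = -55*((5 - 29) + 66)/5406 - (19/98 + (1/72)*98) = -55*(-24 + 66)/5406 - (19*(1/98) + 49/36) = -55/5406*42 - (19/98 + 49/36) = -385/901 - 1*2743/1764 = -385/901 - 2743/1764 = -3150583/1589364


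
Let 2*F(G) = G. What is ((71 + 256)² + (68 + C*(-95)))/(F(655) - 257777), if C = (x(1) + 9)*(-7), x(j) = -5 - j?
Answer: -217984/514899 ≈ -0.42335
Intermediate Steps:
F(G) = G/2
C = -21 (C = ((-5 - 1*1) + 9)*(-7) = ((-5 - 1) + 9)*(-7) = (-6 + 9)*(-7) = 3*(-7) = -21)
((71 + 256)² + (68 + C*(-95)))/(F(655) - 257777) = ((71 + 256)² + (68 - 21*(-95)))/((½)*655 - 257777) = (327² + (68 + 1995))/(655/2 - 257777) = (106929 + 2063)/(-514899/2) = 108992*(-2/514899) = -217984/514899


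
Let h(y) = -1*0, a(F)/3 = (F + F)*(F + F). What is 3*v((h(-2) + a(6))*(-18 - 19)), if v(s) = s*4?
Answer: -191808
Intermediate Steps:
a(F) = 12*F² (a(F) = 3*((F + F)*(F + F)) = 3*((2*F)*(2*F)) = 3*(4*F²) = 12*F²)
h(y) = 0
v(s) = 4*s
3*v((h(-2) + a(6))*(-18 - 19)) = 3*(4*((0 + 12*6²)*(-18 - 19))) = 3*(4*((0 + 12*36)*(-37))) = 3*(4*((0 + 432)*(-37))) = 3*(4*(432*(-37))) = 3*(4*(-15984)) = 3*(-63936) = -191808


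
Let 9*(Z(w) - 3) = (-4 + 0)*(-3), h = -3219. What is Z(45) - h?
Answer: 9670/3 ≈ 3223.3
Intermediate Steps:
Z(w) = 13/3 (Z(w) = 3 + ((-4 + 0)*(-3))/9 = 3 + (-4*(-3))/9 = 3 + (⅑)*12 = 3 + 4/3 = 13/3)
Z(45) - h = 13/3 - 1*(-3219) = 13/3 + 3219 = 9670/3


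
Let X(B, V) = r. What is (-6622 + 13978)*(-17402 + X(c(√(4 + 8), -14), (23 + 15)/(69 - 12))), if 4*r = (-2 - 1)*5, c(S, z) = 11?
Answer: -128036697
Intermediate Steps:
r = -15/4 (r = ((-2 - 1)*5)/4 = (-3*5)/4 = (¼)*(-15) = -15/4 ≈ -3.7500)
X(B, V) = -15/4
(-6622 + 13978)*(-17402 + X(c(√(4 + 8), -14), (23 + 15)/(69 - 12))) = (-6622 + 13978)*(-17402 - 15/4) = 7356*(-69623/4) = -128036697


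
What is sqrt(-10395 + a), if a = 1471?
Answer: 2*I*sqrt(2231) ≈ 94.467*I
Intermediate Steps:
sqrt(-10395 + a) = sqrt(-10395 + 1471) = sqrt(-8924) = 2*I*sqrt(2231)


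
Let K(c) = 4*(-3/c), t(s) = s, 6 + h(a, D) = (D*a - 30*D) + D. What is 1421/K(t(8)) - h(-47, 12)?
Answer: -88/3 ≈ -29.333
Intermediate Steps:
h(a, D) = -6 - 29*D + D*a (h(a, D) = -6 + ((D*a - 30*D) + D) = -6 + ((-30*D + D*a) + D) = -6 + (-29*D + D*a) = -6 - 29*D + D*a)
K(c) = -12/c
1421/K(t(8)) - h(-47, 12) = 1421/((-12/8)) - (-6 - 29*12 + 12*(-47)) = 1421/((-12*⅛)) - (-6 - 348 - 564) = 1421/(-3/2) - 1*(-918) = 1421*(-⅔) + 918 = -2842/3 + 918 = -88/3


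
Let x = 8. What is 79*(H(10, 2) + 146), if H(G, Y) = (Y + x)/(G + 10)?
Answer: 23147/2 ≈ 11574.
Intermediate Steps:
H(G, Y) = (8 + Y)/(10 + G) (H(G, Y) = (Y + 8)/(G + 10) = (8 + Y)/(10 + G))
79*(H(10, 2) + 146) = 79*((8 + 2)/(10 + 10) + 146) = 79*(10/20 + 146) = 79*((1/20)*10 + 146) = 79*(½ + 146) = 79*(293/2) = 23147/2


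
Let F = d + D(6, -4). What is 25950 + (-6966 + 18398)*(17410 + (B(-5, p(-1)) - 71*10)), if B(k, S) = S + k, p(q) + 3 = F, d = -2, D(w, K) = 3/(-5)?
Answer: 954095854/5 ≈ 1.9082e+8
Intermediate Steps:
D(w, K) = -⅗ (D(w, K) = 3*(-⅕) = -⅗)
F = -13/5 (F = -2 - ⅗ = -13/5 ≈ -2.6000)
p(q) = -28/5 (p(q) = -3 - 13/5 = -28/5)
25950 + (-6966 + 18398)*(17410 + (B(-5, p(-1)) - 71*10)) = 25950 + (-6966 + 18398)*(17410 + ((-28/5 - 5) - 71*10)) = 25950 + 11432*(17410 + (-53/5 - 710)) = 25950 + 11432*(17410 - 3603/5) = 25950 + 11432*(83447/5) = 25950 + 953966104/5 = 954095854/5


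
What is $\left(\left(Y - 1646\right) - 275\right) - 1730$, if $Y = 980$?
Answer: $-2671$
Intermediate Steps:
$\left(\left(Y - 1646\right) - 275\right) - 1730 = \left(\left(980 - 1646\right) - 275\right) - 1730 = \left(-666 - 275\right) - 1730 = -941 - 1730 = -2671$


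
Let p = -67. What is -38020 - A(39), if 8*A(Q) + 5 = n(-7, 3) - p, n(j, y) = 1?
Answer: -304223/8 ≈ -38028.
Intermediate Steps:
A(Q) = 63/8 (A(Q) = -5/8 + (1 - 1*(-67))/8 = -5/8 + (1 + 67)/8 = -5/8 + (1/8)*68 = -5/8 + 17/2 = 63/8)
-38020 - A(39) = -38020 - 1*63/8 = -38020 - 63/8 = -304223/8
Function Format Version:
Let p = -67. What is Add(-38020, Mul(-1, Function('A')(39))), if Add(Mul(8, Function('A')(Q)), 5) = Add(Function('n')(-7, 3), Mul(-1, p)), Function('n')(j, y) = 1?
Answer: Rational(-304223, 8) ≈ -38028.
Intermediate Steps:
Function('A')(Q) = Rational(63, 8) (Function('A')(Q) = Add(Rational(-5, 8), Mul(Rational(1, 8), Add(1, Mul(-1, -67)))) = Add(Rational(-5, 8), Mul(Rational(1, 8), Add(1, 67))) = Add(Rational(-5, 8), Mul(Rational(1, 8), 68)) = Add(Rational(-5, 8), Rational(17, 2)) = Rational(63, 8))
Add(-38020, Mul(-1, Function('A')(39))) = Add(-38020, Mul(-1, Rational(63, 8))) = Add(-38020, Rational(-63, 8)) = Rational(-304223, 8)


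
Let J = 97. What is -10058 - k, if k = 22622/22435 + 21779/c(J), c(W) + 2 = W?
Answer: -4385525561/426265 ≈ -10288.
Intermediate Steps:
c(W) = -2 + W
k = 98152191/426265 (k = 22622/22435 + 21779/(-2 + 97) = 22622*(1/22435) + 21779/95 = 22622/22435 + 21779*(1/95) = 22622/22435 + 21779/95 = 98152191/426265 ≈ 230.26)
-10058 - k = -10058 - 1*98152191/426265 = -10058 - 98152191/426265 = -4385525561/426265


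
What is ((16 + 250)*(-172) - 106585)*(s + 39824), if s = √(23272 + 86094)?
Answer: -6066668688 - 152337*√109366 ≈ -6.1170e+9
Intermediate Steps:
s = √109366 ≈ 330.71
((16 + 250)*(-172) - 106585)*(s + 39824) = ((16 + 250)*(-172) - 106585)*(√109366 + 39824) = (266*(-172) - 106585)*(39824 + √109366) = (-45752 - 106585)*(39824 + √109366) = -152337*(39824 + √109366) = -6066668688 - 152337*√109366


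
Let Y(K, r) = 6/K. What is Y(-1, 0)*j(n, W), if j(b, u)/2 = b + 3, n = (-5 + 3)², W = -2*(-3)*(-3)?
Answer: -84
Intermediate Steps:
W = -18 (W = 6*(-3) = -18)
n = 4 (n = (-2)² = 4)
j(b, u) = 6 + 2*b (j(b, u) = 2*(b + 3) = 2*(3 + b) = 6 + 2*b)
Y(-1, 0)*j(n, W) = (6/(-1))*(6 + 2*4) = (6*(-1))*(6 + 8) = -6*14 = -84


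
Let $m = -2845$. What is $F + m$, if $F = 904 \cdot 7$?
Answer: $3483$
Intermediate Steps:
$F = 6328$
$F + m = 6328 - 2845 = 3483$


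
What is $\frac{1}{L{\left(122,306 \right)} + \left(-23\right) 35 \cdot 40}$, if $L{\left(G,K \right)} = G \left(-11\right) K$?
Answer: $- \frac{1}{442852} \approx -2.2581 \cdot 10^{-6}$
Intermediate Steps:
$L{\left(G,K \right)} = - 11 G K$
$\frac{1}{L{\left(122,306 \right)} + \left(-23\right) 35 \cdot 40} = \frac{1}{\left(-11\right) 122 \cdot 306 + \left(-23\right) 35 \cdot 40} = \frac{1}{-410652 - 32200} = \frac{1}{-442852} = - \frac{1}{442852}$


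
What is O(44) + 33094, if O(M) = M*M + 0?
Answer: 35030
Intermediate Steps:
O(M) = M**2 (O(M) = M**2 + 0 = M**2)
O(44) + 33094 = 44**2 + 33094 = 1936 + 33094 = 35030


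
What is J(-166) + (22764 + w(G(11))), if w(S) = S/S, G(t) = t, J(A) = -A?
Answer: 22931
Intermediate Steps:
w(S) = 1
J(-166) + (22764 + w(G(11))) = -1*(-166) + (22764 + 1) = 166 + 22765 = 22931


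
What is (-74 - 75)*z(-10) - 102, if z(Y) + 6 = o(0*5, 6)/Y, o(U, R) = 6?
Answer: 4407/5 ≈ 881.40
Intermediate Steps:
z(Y) = -6 + 6/Y
(-74 - 75)*z(-10) - 102 = (-74 - 75)*(-6 + 6/(-10)) - 102 = -149*(-6 + 6*(-⅒)) - 102 = -149*(-6 - ⅗) - 102 = -149*(-33/5) - 102 = 4917/5 - 102 = 4407/5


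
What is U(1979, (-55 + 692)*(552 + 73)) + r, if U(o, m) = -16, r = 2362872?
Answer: 2362856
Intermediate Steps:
U(1979, (-55 + 692)*(552 + 73)) + r = -16 + 2362872 = 2362856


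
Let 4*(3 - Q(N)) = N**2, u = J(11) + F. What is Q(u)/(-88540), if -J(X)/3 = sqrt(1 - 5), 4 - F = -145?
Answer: 22153/354160 - 447*I/88540 ≈ 0.062551 - 0.0050486*I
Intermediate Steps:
F = 149 (F = 4 - 1*(-145) = 4 + 145 = 149)
J(X) = -6*I (J(X) = -3*sqrt(1 - 5) = -6*I)
u = 149 - 6*I (u = -6*I + 149 = 149 - 6*I ≈ 149.0 - 6.0*I)
Q(N) = 3 - N**2/4
Q(u)/(-88540) = (3 - (149 - 6*I)**2/4)/(-88540) = (3 - (149 - 6*I)**2/4)*(-1/88540) = -3/88540 + (149 - 6*I)**2/354160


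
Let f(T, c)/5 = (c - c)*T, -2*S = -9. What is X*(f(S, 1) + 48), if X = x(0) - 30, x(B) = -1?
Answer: -1488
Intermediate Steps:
S = 9/2 (S = -½*(-9) = 9/2 ≈ 4.5000)
f(T, c) = 0 (f(T, c) = 5*((c - c)*T) = 5*(0*T) = 5*0 = 0)
X = -31 (X = -1 - 30 = -31)
X*(f(S, 1) + 48) = -31*(0 + 48) = -31*48 = -1488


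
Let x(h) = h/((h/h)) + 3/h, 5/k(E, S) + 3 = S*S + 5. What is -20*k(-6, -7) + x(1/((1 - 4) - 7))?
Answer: -16351/510 ≈ -32.061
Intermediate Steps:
k(E, S) = 5/(2 + S²) (k(E, S) = 5/(-3 + (S*S + 5)) = 5/(-3 + (S² + 5)) = 5/(-3 + (5 + S²)) = 5/(2 + S²))
x(h) = h + 3/h (x(h) = h/1 + 3/h = h*1 + 3/h = h + 3/h)
-20*k(-6, -7) + x(1/((1 - 4) - 7)) = -100/(2 + (-7)²) + (1/((1 - 4) - 7) + 3/(1/((1 - 4) - 7))) = -100/(2 + 49) + (1/(-3 - 7) + 3/(1/(-3 - 7))) = -100/51 + (1/(-10) + 3/(1/(-10))) = -100/51 + (-⅒ + 3/(-⅒)) = -20*5/51 + (-⅒ + 3*(-10)) = -100/51 + (-⅒ - 30) = -100/51 - 301/10 = -16351/510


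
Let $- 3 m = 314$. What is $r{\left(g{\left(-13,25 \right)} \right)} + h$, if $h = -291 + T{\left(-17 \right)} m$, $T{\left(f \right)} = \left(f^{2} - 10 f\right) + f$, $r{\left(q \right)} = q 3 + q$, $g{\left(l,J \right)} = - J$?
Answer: $- \frac{139961}{3} \approx -46654.0$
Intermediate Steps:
$m = - \frac{314}{3}$ ($m = \left(- \frac{1}{3}\right) 314 = - \frac{314}{3} \approx -104.67$)
$r{\left(q \right)} = 4 q$ ($r{\left(q \right)} = 3 q + q = 4 q$)
$T{\left(f \right)} = f^{2} - 9 f$
$h = - \frac{139661}{3}$ ($h = -291 + - 17 \left(-9 - 17\right) \left(- \frac{314}{3}\right) = -291 + \left(-17\right) \left(-26\right) \left(- \frac{314}{3}\right) = -291 + 442 \left(- \frac{314}{3}\right) = -291 - \frac{138788}{3} = - \frac{139661}{3} \approx -46554.0$)
$r{\left(g{\left(-13,25 \right)} \right)} + h = 4 \left(\left(-1\right) 25\right) - \frac{139661}{3} = 4 \left(-25\right) - \frac{139661}{3} = -100 - \frac{139661}{3} = - \frac{139961}{3}$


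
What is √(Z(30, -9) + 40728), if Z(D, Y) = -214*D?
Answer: 6*√953 ≈ 185.22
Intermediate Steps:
√(Z(30, -9) + 40728) = √(-214*30 + 40728) = √(-6420 + 40728) = √34308 = 6*√953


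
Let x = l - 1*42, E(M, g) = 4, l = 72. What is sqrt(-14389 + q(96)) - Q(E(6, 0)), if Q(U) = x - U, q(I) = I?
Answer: -26 + I*sqrt(14293) ≈ -26.0 + 119.55*I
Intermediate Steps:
x = 30 (x = 72 - 1*42 = 72 - 42 = 30)
Q(U) = 30 - U
sqrt(-14389 + q(96)) - Q(E(6, 0)) = sqrt(-14389 + 96) - (30 - 1*4) = sqrt(-14293) - (30 - 4) = I*sqrt(14293) - 1*26 = I*sqrt(14293) - 26 = -26 + I*sqrt(14293)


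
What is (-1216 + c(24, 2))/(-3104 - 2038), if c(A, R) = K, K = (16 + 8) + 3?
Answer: 1189/5142 ≈ 0.23123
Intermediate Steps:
K = 27 (K = 24 + 3 = 27)
c(A, R) = 27
(-1216 + c(24, 2))/(-3104 - 2038) = (-1216 + 27)/(-3104 - 2038) = -1189/(-5142) = -1189*(-1/5142) = 1189/5142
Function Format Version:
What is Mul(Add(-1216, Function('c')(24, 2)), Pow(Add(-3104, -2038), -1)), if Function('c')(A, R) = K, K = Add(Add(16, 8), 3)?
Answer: Rational(1189, 5142) ≈ 0.23123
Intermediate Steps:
K = 27 (K = Add(24, 3) = 27)
Function('c')(A, R) = 27
Mul(Add(-1216, Function('c')(24, 2)), Pow(Add(-3104, -2038), -1)) = Mul(Add(-1216, 27), Pow(Add(-3104, -2038), -1)) = Mul(-1189, Pow(-5142, -1)) = Mul(-1189, Rational(-1, 5142)) = Rational(1189, 5142)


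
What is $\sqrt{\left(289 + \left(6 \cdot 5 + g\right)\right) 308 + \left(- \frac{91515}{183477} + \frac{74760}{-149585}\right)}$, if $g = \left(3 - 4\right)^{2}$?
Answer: $\frac{\sqrt{329953795945323155761281}}{1829693803} \approx 313.94$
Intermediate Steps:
$g = 1$ ($g = \left(-1\right)^{2} = 1$)
$\sqrt{\left(289 + \left(6 \cdot 5 + g\right)\right) 308 + \left(- \frac{91515}{183477} + \frac{74760}{-149585}\right)} = \sqrt{\left(289 + \left(6 \cdot 5 + 1\right)\right) 308 + \left(- \frac{91515}{183477} + \frac{74760}{-149585}\right)} = \sqrt{\left(289 + \left(30 + 1\right)\right) 308 + \left(\left(-91515\right) \frac{1}{183477} + 74760 \left(- \frac{1}{149585}\right)\right)} = \sqrt{\left(289 + 31\right) 308 - \frac{1827067453}{1829693803}} = \sqrt{320 \cdot 308 - \frac{1827067453}{1829693803}} = \sqrt{98560 - \frac{1827067453}{1829693803}} = \sqrt{\frac{180332794156227}{1829693803}} = \frac{\sqrt{329953795945323155761281}}{1829693803}$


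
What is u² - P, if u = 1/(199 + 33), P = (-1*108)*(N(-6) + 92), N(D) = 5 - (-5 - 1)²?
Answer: 354592513/53824 ≈ 6588.0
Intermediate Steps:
N(D) = -31 (N(D) = 5 - 1*(-6)² = 5 - 1*36 = 5 - 36 = -31)
P = -6588 (P = (-1*108)*(-31 + 92) = -108*61 = -6588)
u = 1/232 ≈ 0.0043103
u² - P = (1/232)² - 1*(-6588) = 1/53824 + 6588 = 354592513/53824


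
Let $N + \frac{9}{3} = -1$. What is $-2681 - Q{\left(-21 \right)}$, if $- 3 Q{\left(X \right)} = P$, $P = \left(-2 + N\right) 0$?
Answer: $-2681$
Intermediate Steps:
$N = -4$ ($N = -3 - 1 = -4$)
$P = 0$ ($P = \left(-2 - 4\right) 0 = \left(-6\right) 0 = 0$)
$Q{\left(X \right)} = 0$ ($Q{\left(X \right)} = \left(- \frac{1}{3}\right) 0 = 0$)
$-2681 - Q{\left(-21 \right)} = -2681 - 0 = -2681 + 0 = -2681$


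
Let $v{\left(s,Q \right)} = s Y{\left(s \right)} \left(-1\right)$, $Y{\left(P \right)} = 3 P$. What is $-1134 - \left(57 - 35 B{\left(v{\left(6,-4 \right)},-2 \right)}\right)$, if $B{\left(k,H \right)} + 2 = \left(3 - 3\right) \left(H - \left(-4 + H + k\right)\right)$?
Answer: $-1261$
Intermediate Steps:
$v{\left(s,Q \right)} = - 3 s^{2}$ ($v{\left(s,Q \right)} = s 3 s \left(-1\right) = 3 s^{2} \left(-1\right) = - 3 s^{2}$)
$B{\left(k,H \right)} = -2$ ($B{\left(k,H \right)} = -2 + \left(3 - 3\right) \left(H - \left(-4 + H + k\right)\right) = -2 + 0 \left(H - \left(-4 + H + k\right)\right) = -2 + 0 \left(4 - k\right) = -2 + 0 = -2$)
$-1134 - \left(57 - 35 B{\left(v{\left(6,-4 \right)},-2 \right)}\right) = -1134 - \left(57 - -70\right) = -1134 - \left(57 + 70\right) = -1134 - 127 = -1261$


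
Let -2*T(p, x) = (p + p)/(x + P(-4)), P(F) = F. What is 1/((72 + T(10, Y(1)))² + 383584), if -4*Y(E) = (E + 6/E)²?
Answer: 169/65716832 ≈ 2.5716e-6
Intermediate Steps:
Y(E) = -(E + 6/E)²/4
T(p, x) = -p/(-4 + x) (T(p, x) = -(p + p)/(2*(x - 4)) = -2*p/(2*(-4 + x)) = -p/(-4 + x))
1/((72 + T(10, Y(1)))² + 383584) = 1/((72 - 1*10/(-4 - ¼*(6 + 1²)²/1²))² + 383584) = 1/((72 - 1*10/(-4 - ¼*1*(6 + 1)²))² + 383584) = 1/((72 - 1*10/(-4 - ¼*1*7²))² + 383584) = 1/((72 - 1*10/(-4 - ¼*1*49))² + 383584) = 1/((72 - 1*10/(-4 - 49/4))² + 383584) = 1/((72 - 1*10/(-65/4))² + 383584) = 1/((72 - 1*10*(-4/65))² + 383584) = 1/((72 + 8/13)² + 383584) = 1/((944/13)² + 383584) = 1/(891136/169 + 383584) = 1/(65716832/169) = 169/65716832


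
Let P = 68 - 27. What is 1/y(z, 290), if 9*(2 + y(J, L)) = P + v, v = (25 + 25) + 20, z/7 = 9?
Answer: 3/31 ≈ 0.096774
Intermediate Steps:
z = 63 (z = 7*9 = 63)
v = 70 (v = 50 + 20 = 70)
P = 41
y(J, L) = 31/3 (y(J, L) = -2 + (41 + 70)/9 = -2 + (⅑)*111 = -2 + 37/3 = 31/3)
1/y(z, 290) = 1/(31/3) = 3/31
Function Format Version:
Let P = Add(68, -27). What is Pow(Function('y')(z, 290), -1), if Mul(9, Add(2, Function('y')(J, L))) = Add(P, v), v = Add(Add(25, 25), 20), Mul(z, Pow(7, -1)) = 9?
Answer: Rational(3, 31) ≈ 0.096774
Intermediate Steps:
z = 63 (z = Mul(7, 9) = 63)
v = 70 (v = Add(50, 20) = 70)
P = 41
Function('y')(J, L) = Rational(31, 3) (Function('y')(J, L) = Add(-2, Mul(Rational(1, 9), Add(41, 70))) = Add(-2, Mul(Rational(1, 9), 111)) = Add(-2, Rational(37, 3)) = Rational(31, 3))
Pow(Function('y')(z, 290), -1) = Pow(Rational(31, 3), -1) = Rational(3, 31)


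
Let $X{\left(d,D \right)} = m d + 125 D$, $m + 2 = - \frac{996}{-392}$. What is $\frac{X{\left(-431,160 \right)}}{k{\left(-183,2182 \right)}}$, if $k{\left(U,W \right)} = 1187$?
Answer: $\frac{1937157}{116326} \approx 16.653$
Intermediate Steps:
$m = \frac{53}{98}$ ($m = -2 - \frac{996}{-392} = -2 - - \frac{249}{98} = -2 + \frac{249}{98} = \frac{53}{98} \approx 0.54082$)
$X{\left(d,D \right)} = 125 D + \frac{53 d}{98}$ ($X{\left(d,D \right)} = \frac{53 d}{98} + 125 D = 125 D + \frac{53 d}{98}$)
$\frac{X{\left(-431,160 \right)}}{k{\left(-183,2182 \right)}} = \frac{125 \cdot 160 + \frac{53}{98} \left(-431\right)}{1187} = \left(20000 - \frac{22843}{98}\right) \frac{1}{1187} = \frac{1937157}{98} \cdot \frac{1}{1187} = \frac{1937157}{116326}$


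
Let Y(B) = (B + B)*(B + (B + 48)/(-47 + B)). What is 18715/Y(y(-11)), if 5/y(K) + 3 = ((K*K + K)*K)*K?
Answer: -207264387838988984/8496599367 ≈ -2.4394e+7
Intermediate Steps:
y(K) = 5/(-3 + K**2*(K + K**2)) (y(K) = 5/(-3 + ((K*K + K)*K)*K) = 5/(-3 + ((K**2 + K)*K)*K) = 5/(-3 + ((K + K**2)*K)*K) = 5/(-3 + (K*(K + K**2))*K) = 5/(-3 + K**2*(K + K**2)))
Y(B) = 2*B*(B + (48 + B)/(-47 + B)) (Y(B) = (2*B)*(B + (48 + B)/(-47 + B)) = 2*B*(B + (48 + B)/(-47 + B)))
18715/Y(y(-11)) = 18715/((2*(5/(-3 + (-11)**3 + (-11)**4))*(48 + (5/(-3 + (-11)**3 + (-11)**4))**2 - 230/(-3 + (-11)**3 + (-11)**4))/(-47 + 5/(-3 + (-11)**3 + (-11)**4)))) = 18715/((2*(5/(-3 - 1331 + 14641))*(48 + (5/(-3 - 1331 + 14641))**2 - 230/(-3 - 1331 + 14641))/(-47 + 5/(-3 - 1331 + 14641)))) = 18715/((2*(5/13307)*(48 + (5/13307)**2 - 230/13307)/(-47 + 5/13307))) = 18715/((2*(5*(1/13307))*(48 + (5*(1/13307))**2 - 230/13307)/(-47 + 5*(1/13307)))) = 18715/((2*(5/13307)*(48 + (5/13307)**2 - 46*5/13307)/(-47 + 5/13307))) = 18715/((2*(5/13307)*(48 + 25/177076249 - 230/13307)/(-625424/13307))) = 18715/((2*(5/13307)*(-13307/625424)*(8496599367/177076249))) = 18715/(-42482996835/55373867977288) = 18715*(-55373867977288/42482996835) = -207264387838988984/8496599367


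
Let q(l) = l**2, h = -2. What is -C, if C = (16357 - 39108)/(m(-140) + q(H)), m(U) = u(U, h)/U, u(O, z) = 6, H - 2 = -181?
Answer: 1592570/2242867 ≈ 0.71006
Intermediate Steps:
H = -179 (H = 2 - 181 = -179)
m(U) = 6/U
C = -1592570/2242867 (C = (16357 - 39108)/(6/(-140) + (-179)**2) = -22751/(6*(-1/140) + 32041) = -22751/(-3/70 + 32041) = -22751/2242867/70 = -22751*70/2242867 = -1592570/2242867 ≈ -0.71006)
-C = -1*(-1592570/2242867) = 1592570/2242867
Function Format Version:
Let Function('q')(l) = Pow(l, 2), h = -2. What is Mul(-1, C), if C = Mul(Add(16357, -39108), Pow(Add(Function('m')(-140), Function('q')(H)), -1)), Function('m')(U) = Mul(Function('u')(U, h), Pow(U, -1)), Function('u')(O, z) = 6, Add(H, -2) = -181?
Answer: Rational(1592570, 2242867) ≈ 0.71006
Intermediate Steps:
H = -179 (H = Add(2, -181) = -179)
Function('m')(U) = Mul(6, Pow(U, -1))
C = Rational(-1592570, 2242867) (C = Mul(Add(16357, -39108), Pow(Add(Mul(6, Pow(-140, -1)), Pow(-179, 2)), -1)) = Mul(-22751, Pow(Add(Mul(6, Rational(-1, 140)), 32041), -1)) = Mul(-22751, Pow(Add(Rational(-3, 70), 32041), -1)) = Mul(-22751, Pow(Rational(2242867, 70), -1)) = Mul(-22751, Rational(70, 2242867)) = Rational(-1592570, 2242867) ≈ -0.71006)
Mul(-1, C) = Mul(-1, Rational(-1592570, 2242867)) = Rational(1592570, 2242867)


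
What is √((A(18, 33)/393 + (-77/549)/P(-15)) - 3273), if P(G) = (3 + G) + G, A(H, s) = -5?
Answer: I*√152362045256691/215757 ≈ 57.21*I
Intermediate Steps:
P(G) = 3 + 2*G
√((A(18, 33)/393 + (-77/549)/P(-15)) - 3273) = √((-5/393 + (-77/549)/(3 + 2*(-15))) - 3273) = √((-5*1/393 + (-77*1/549)/(3 - 30)) - 3273) = √((-5/393 - 77/549/(-27)) - 3273) = √((-5/393 - 77/549*(-1/27)) - 3273) = √((-5/393 + 77/14823) - 3273) = √(-14618/1941813 - 3273) = √(-6355568567/1941813) = I*√152362045256691/215757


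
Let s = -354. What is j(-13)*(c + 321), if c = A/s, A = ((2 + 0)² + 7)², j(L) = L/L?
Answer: 113513/354 ≈ 320.66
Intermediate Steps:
j(L) = 1
A = 121 (A = (2² + 7)² = (4 + 7)² = 11² = 121)
c = -121/354 (c = 121/(-354) = 121*(-1/354) = -121/354 ≈ -0.34181)
j(-13)*(c + 321) = 1*(-121/354 + 321) = 1*(113513/354) = 113513/354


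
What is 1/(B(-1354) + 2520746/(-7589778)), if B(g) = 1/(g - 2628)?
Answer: -15111247998/5022600175 ≈ -3.0087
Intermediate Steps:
B(g) = 1/(-2628 + g)
1/(B(-1354) + 2520746/(-7589778)) = 1/(1/(-2628 - 1354) + 2520746/(-7589778)) = 1/(1/(-3982) + 2520746*(-1/7589778)) = 1/(-1/3982 - 1260373/3794889) = 1/(-5022600175/15111247998) = -15111247998/5022600175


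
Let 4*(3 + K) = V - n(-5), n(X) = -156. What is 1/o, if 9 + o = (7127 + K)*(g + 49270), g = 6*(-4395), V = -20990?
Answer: 1/43864941 ≈ 2.2797e-8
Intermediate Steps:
K = -10423/2 (K = -3 + (-20990 - 1*(-156))/4 = -3 + (-20990 + 156)/4 = -3 + (¼)*(-20834) = -3 - 10417/2 = -10423/2 ≈ -5211.5)
g = -26370
o = 43864941 (o = -9 + (7127 - 10423/2)*(-26370 + 49270) = -9 + (3831/2)*22900 = -9 + 43864950 = 43864941)
1/o = 1/43864941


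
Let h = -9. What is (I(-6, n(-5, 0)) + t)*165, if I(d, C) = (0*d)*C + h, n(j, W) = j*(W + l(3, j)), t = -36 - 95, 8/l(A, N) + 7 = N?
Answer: -23100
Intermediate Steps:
l(A, N) = 8/(-7 + N)
t = -131
n(j, W) = j*(W + 8/(-7 + j))
I(d, C) = -9 (I(d, C) = (0*d)*C - 9 = 0*C - 9 = 0 - 9 = -9)
(I(-6, n(-5, 0)) + t)*165 = (-9 - 131)*165 = -140*165 = -23100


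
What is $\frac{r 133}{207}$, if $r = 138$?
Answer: $\frac{266}{3} \approx 88.667$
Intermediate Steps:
$\frac{r 133}{207} = \frac{138 \cdot 133}{207} = 18354 \cdot \frac{1}{207} = \frac{266}{3}$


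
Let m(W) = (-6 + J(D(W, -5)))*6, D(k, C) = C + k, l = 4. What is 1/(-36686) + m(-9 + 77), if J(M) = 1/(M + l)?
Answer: -88266583/2457962 ≈ -35.910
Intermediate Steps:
J(M) = 1/(4 + M) (J(M) = 1/(M + 4) = 1/(4 + M))
m(W) = -36 + 6/(-1 + W) (m(W) = (-6 + 1/(4 + (-5 + W)))*6 = (-6 + 1/(-1 + W))*6 = -36 + 6/(-1 + W))
1/(-36686) + m(-9 + 77) = 1/(-36686) + 6*(7 - 6*(-9 + 77))/(-1 + (-9 + 77)) = -1/36686 + 6*(7 - 6*68)/(-1 + 68) = -1/36686 + 6*(7 - 408)/67 = -1/36686 + 6*(1/67)*(-401) = -1/36686 - 2406/67 = -88266583/2457962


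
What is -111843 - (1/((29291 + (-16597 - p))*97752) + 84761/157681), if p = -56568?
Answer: -119401818301955733937/1067579056603344 ≈ -1.1184e+5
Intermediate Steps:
-111843 - (1/((29291 + (-16597 - p))*97752) + 84761/157681) = -111843 - (1/((29291 + (-16597 - 1*(-56568)))*97752) + 84761/157681) = -111843 - ((1/97752)/(29291 + (-16597 + 56568)) + 84761*(1/157681)) = -111843 - ((1/97752)/(29291 + 39971) + 84761/157681) = -111843 - ((1/97752)/69262 + 84761/157681) = -111843 - ((1/69262)*(1/97752) + 84761/157681) = -111843 - (1/6770499024 + 84761/157681) = -111843 - 1*573874267930945/1067579056603344 = -111843 - 573874267930945/1067579056603344 = -119401818301955733937/1067579056603344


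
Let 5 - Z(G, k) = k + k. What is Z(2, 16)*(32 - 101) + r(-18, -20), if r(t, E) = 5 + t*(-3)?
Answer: 1922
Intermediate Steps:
Z(G, k) = 5 - 2*k (Z(G, k) = 5 - (k + k) = 5 - 2*k)
r(t, E) = 5 - 3*t
Z(2, 16)*(32 - 101) + r(-18, -20) = (5 - 2*16)*(32 - 101) + (5 - 3*(-18)) = (5 - 32)*(-69) + (5 + 54) = -27*(-69) + 59 = 1863 + 59 = 1922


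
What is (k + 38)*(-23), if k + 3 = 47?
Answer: -1886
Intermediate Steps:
k = 44 (k = -3 + 47 = 44)
(k + 38)*(-23) = (44 + 38)*(-23) = 82*(-23) = -1886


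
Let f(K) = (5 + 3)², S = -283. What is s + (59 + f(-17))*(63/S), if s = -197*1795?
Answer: -100080794/283 ≈ -3.5364e+5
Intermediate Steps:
f(K) = 64 (f(K) = 8² = 64)
s = -353615
s + (59 + f(-17))*(63/S) = -353615 + (59 + 64)*(63/(-283)) = -353615 + 123*(63*(-1/283)) = -353615 + 123*(-63/283) = -353615 - 7749/283 = -100080794/283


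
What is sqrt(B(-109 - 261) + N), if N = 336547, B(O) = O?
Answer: 3*sqrt(37353) ≈ 579.81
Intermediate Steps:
sqrt(B(-109 - 261) + N) = sqrt((-109 - 261) + 336547) = sqrt(-370 + 336547) = sqrt(336177) = 3*sqrt(37353)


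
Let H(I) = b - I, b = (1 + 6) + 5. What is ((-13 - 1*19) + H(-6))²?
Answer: 196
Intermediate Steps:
b = 12 (b = 7 + 5 = 12)
H(I) = 12 - I
((-13 - 1*19) + H(-6))² = ((-13 - 1*19) + (12 - 1*(-6)))² = ((-13 - 19) + (12 + 6))² = (-32 + 18)² = (-14)² = 196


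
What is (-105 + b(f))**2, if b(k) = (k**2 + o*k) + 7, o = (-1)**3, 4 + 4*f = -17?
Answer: 1087849/256 ≈ 4249.4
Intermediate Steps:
f = -21/4 (f = -1 + (1/4)*(-17) = -1 - 17/4 = -21/4 ≈ -5.2500)
o = -1
b(k) = 7 + k**2 - k (b(k) = (k**2 - k) + 7 = 7 + k**2 - k)
(-105 + b(f))**2 = (-105 + (7 + (-21/4)**2 - 1*(-21/4)))**2 = (-105 + (7 + 441/16 + 21/4))**2 = (-105 + 637/16)**2 = (-1043/16)**2 = 1087849/256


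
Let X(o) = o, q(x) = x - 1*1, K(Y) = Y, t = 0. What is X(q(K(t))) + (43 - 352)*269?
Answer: -83122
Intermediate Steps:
q(x) = -1 + x (q(x) = x - 1 = -1 + x)
X(q(K(t))) + (43 - 352)*269 = (-1 + 0) + (43 - 352)*269 = -1 - 309*269 = -1 - 83121 = -83122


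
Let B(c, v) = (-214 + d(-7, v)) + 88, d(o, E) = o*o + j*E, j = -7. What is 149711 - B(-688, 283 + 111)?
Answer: 152546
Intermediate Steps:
d(o, E) = o**2 - 7*E (d(o, E) = o*o - 7*E = o**2 - 7*E)
B(c, v) = -77 - 7*v (B(c, v) = (-214 + ((-7)**2 - 7*v)) + 88 = (-214 + (49 - 7*v)) + 88 = (-165 - 7*v) + 88 = -77 - 7*v)
149711 - B(-688, 283 + 111) = 149711 - (-77 - 7*(283 + 111)) = 149711 - (-77 - 7*394) = 149711 - (-77 - 2758) = 149711 - 1*(-2835) = 149711 + 2835 = 152546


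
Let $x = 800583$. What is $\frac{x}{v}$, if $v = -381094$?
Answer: $- \frac{114369}{54442} \approx -2.1007$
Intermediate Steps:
$\frac{x}{v} = \frac{800583}{-381094} = 800583 \left(- \frac{1}{381094}\right) = - \frac{114369}{54442}$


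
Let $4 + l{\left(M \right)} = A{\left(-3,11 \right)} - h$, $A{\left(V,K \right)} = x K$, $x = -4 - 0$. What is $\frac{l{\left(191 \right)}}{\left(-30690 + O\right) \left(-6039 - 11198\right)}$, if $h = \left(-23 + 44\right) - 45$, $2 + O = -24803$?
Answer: $- \frac{24}{956567315} \approx -2.509 \cdot 10^{-8}$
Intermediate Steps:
$O = -24805$ ($O = -2 - 24803 = -24805$)
$h = -24$ ($h = 21 - 45 = -24$)
$x = -4$ ($x = -4 + 0 = -4$)
$A{\left(V,K \right)} = - 4 K$
$l{\left(M \right)} = -24$ ($l{\left(M \right)} = -4 - 20 = -24$)
$\frac{l{\left(191 \right)}}{\left(-30690 + O\right) \left(-6039 - 11198\right)} = - \frac{24}{\left(-30690 - 24805\right) \left(-6039 - 11198\right)} = - \frac{24}{\left(-55495\right) \left(-17237\right)} = - \frac{24}{956567315}$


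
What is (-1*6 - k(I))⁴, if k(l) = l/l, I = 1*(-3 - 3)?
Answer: 2401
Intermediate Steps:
I = -6 (I = 1*(-6) = -6)
k(l) = 1
(-1*6 - k(I))⁴ = (-1*6 - 1*1)⁴ = (-6 - 1)⁴ = (-7)⁴ = 2401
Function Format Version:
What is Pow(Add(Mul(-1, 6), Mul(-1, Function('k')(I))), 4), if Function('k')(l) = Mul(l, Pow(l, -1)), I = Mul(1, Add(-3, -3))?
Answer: 2401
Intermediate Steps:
I = -6 (I = Mul(1, -6) = -6)
Function('k')(l) = 1
Pow(Add(Mul(-1, 6), Mul(-1, Function('k')(I))), 4) = Pow(Add(Mul(-1, 6), Mul(-1, 1)), 4) = Pow(Add(-6, -1), 4) = Pow(-7, 4) = 2401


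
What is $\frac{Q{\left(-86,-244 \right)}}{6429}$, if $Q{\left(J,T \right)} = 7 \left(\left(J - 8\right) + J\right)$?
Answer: $- \frac{420}{2143} \approx -0.19599$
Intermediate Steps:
$Q{\left(J,T \right)} = -56 + 14 J$ ($Q{\left(J,T \right)} = 7 \left(\left(-8 + J\right) + J\right) = 7 \left(-8 + 2 J\right) = -56 + 14 J$)
$\frac{Q{\left(-86,-244 \right)}}{6429} = \frac{-56 + 14 \left(-86\right)}{6429} = \left(-56 - 1204\right) \frac{1}{6429} = \left(-1260\right) \frac{1}{6429} = - \frac{420}{2143}$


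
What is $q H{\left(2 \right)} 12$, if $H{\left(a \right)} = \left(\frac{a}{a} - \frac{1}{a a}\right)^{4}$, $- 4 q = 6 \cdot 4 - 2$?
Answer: $- \frac{2673}{128} \approx -20.883$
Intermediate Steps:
$q = - \frac{11}{2}$ ($q = - \frac{6 \cdot 4 - 2}{4} = - \frac{24 - 2}{4} = \left(- \frac{1}{4}\right) 22 = - \frac{11}{2} \approx -5.5$)
$H{\left(a \right)} = \left(1 - \frac{1}{a^{2}}\right)^{4}$
$q H{\left(2 \right)} 12 = - \frac{11 \frac{\left(-1 + 2^{2}\right)^{4}}{256}}{2} \cdot 12 = - \frac{11 \frac{\left(-1 + 4\right)^{4}}{256}}{2} \cdot 12 = - \frac{11 \frac{3^{4}}{256}}{2} \cdot 12 = - \frac{11 \cdot \frac{1}{256} \cdot 81}{2} \cdot 12 = \left(- \frac{11}{2}\right) \frac{81}{256} \cdot 12 = \left(- \frac{891}{512}\right) 12 = - \frac{2673}{128}$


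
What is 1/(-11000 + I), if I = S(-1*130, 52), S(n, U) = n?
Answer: -1/11130 ≈ -8.9847e-5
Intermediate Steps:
I = -130 (I = -1*130 = -130)
1/(-11000 + I) = 1/(-11000 - 130) = 1/(-11130) = -1/11130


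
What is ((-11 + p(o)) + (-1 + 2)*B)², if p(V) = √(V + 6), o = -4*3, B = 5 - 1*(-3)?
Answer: (-3 + I*√6)² ≈ 3.0 - 14.697*I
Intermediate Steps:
B = 8 (B = 5 + 3 = 8)
o = -12
p(V) = √(6 + V)
((-11 + p(o)) + (-1 + 2)*B)² = ((-11 + √(6 - 12)) + (-1 + 2)*8)² = ((-11 + √(-6)) + 1*8)² = ((-11 + I*√6) + 8)² = (-3 + I*√6)²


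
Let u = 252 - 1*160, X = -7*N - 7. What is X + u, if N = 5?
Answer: 50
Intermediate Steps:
X = -42 (X = -7*5 - 7 = -35 - 7 = -42)
u = 92 (u = 252 - 160 = 92)
X + u = -42 + 92 = 50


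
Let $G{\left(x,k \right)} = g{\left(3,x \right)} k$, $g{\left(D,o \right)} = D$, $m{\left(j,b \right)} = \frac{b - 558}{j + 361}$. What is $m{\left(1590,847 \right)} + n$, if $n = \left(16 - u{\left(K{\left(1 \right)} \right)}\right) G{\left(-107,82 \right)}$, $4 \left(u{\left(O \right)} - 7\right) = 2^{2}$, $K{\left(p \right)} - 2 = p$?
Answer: $\frac{3839857}{1951} \approx 1968.1$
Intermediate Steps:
$m{\left(j,b \right)} = \frac{-558 + b}{361 + j}$
$K{\left(p \right)} = 2 + p$
$u{\left(O \right)} = 8$ ($u{\left(O \right)} = 7 + \frac{2^{2}}{4} = 7 + \frac{1}{4} \cdot 4 = 7 + 1 = 8$)
$G{\left(x,k \right)} = 3 k$
$n = 1968$ ($n = \left(16 - 8\right) 3 \cdot 82 = \left(16 - 8\right) 246 = 8 \cdot 246 = 1968$)
$m{\left(1590,847 \right)} + n = \frac{-558 + 847}{361 + 1590} + 1968 = \frac{1}{1951} \cdot 289 + 1968 = \frac{289}{1951} + 1968 = \frac{3839857}{1951}$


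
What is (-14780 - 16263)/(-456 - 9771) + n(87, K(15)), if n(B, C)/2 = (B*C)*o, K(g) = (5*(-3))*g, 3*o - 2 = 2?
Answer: -533818357/10227 ≈ -52197.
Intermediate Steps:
o = 4/3 (o = ⅔ + (⅓)*2 = ⅔ + ⅔ = 4/3 ≈ 1.3333)
K(g) = -15*g
n(B, C) = 8*B*C/3 (n(B, C) = 2*((B*C)*(4/3)) = 2*(4*B*C/3) = 8*B*C/3)
(-14780 - 16263)/(-456 - 9771) + n(87, K(15)) = (-14780 - 16263)/(-456 - 9771) + (8/3)*87*(-15*15) = -31043/(-10227) + (8/3)*87*(-225) = -31043*(-1/10227) - 52200 = 31043/10227 - 52200 = -533818357/10227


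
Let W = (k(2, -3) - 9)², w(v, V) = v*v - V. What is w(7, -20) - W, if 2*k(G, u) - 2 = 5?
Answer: 155/4 ≈ 38.750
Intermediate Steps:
k(G, u) = 7/2 (k(G, u) = 1 + (½)*5 = 1 + 5/2 = 7/2)
w(v, V) = v² - V
W = 121/4 (W = (7/2 - 9)² = (-11/2)² = 121/4 ≈ 30.250)
w(7, -20) - W = (7² - 1*(-20)) - 1*121/4 = (49 + 20) - 121/4 = 69 - 121/4 = 155/4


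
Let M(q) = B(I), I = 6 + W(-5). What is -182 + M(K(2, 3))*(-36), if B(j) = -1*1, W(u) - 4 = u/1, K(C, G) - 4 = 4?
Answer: -146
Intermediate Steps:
K(C, G) = 8 (K(C, G) = 4 + 4 = 8)
W(u) = 4 + u (W(u) = 4 + u/1 = 4 + u*1 = 4 + u)
I = 5 (I = 6 + (4 - 5) = 6 - 1 = 5)
B(j) = -1
M(q) = -1
-182 + M(K(2, 3))*(-36) = -182 - 1*(-36) = -182 + 36 = -146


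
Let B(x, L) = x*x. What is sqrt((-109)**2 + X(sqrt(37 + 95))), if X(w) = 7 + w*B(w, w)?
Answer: 2*sqrt(2972 + 66*sqrt(33)) ≈ 115.78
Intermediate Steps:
B(x, L) = x**2
X(w) = 7 + w**3 (X(w) = 7 + w*w**2 = 7 + w**3)
sqrt((-109)**2 + X(sqrt(37 + 95))) = sqrt((-109)**2 + (7 + (sqrt(37 + 95))**3)) = sqrt(11881 + (7 + (sqrt(132))**3)) = sqrt(11881 + (7 + (2*sqrt(33))**3)) = sqrt(11881 + (7 + 264*sqrt(33))) = sqrt(11888 + 264*sqrt(33))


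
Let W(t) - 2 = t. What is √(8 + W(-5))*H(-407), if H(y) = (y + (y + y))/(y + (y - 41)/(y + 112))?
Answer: 360195*√5/119617 ≈ 6.7333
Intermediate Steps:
W(t) = 2 + t
H(y) = 3*y/(y + (-41 + y)/(112 + y)) (H(y) = (y + 2*y)/(y + (-41 + y)/(112 + y)) = (3*y)/(y + (-41 + y)/(112 + y)) = 3*y/(y + (-41 + y)/(112 + y)))
√(8 + W(-5))*H(-407) = √(8 + (2 - 5))*(3*(-407)*(112 - 407)/(-41 + (-407)² + 113*(-407))) = √(8 - 3)*(3*(-407)*(-295)/(-41 + 165649 - 45991)) = √5*(3*(-407)*(-295)/119617) = √5*(3*(-407)*(1/119617)*(-295)) = √5*(360195/119617) = 360195*√5/119617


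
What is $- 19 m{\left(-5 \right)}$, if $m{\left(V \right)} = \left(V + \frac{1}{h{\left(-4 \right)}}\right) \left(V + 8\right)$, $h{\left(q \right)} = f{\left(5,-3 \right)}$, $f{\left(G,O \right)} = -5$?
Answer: $\frac{1482}{5} \approx 296.4$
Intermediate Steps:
$h{\left(q \right)} = -5$
$m{\left(V \right)} = \left(8 + V\right) \left(- \frac{1}{5} + V\right)$ ($m{\left(V \right)} = \left(V + \frac{1}{-5}\right) \left(V + 8\right) = \left(V - \frac{1}{5}\right) \left(8 + V\right) = \left(- \frac{1}{5} + V\right) \left(8 + V\right) = \left(8 + V\right) \left(- \frac{1}{5} + V\right)$)
$- 19 m{\left(-5 \right)} = - 19 \left(- \frac{8}{5} - -1 - 5 \left(8 - 5\right)\right) = - 19 \left(- \frac{8}{5} + 1 - 15\right) = \left(-19\right) \left(- \frac{78}{5}\right) = \frac{1482}{5}$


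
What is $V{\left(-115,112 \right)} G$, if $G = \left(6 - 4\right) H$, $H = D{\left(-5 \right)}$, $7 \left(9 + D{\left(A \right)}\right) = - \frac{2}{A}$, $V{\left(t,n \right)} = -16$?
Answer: $\frac{10016}{35} \approx 286.17$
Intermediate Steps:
$D{\left(A \right)} = -9 - \frac{2}{7 A}$ ($D{\left(A \right)} = -9 + \frac{\left(-2\right) \frac{1}{A}}{7} = -9 - \frac{2}{7 A}$)
$H = - \frac{313}{35}$ ($H = -9 - \frac{2}{7 \left(-5\right)} = -9 - - \frac{2}{35} = -9 + \frac{2}{35} = - \frac{313}{35} \approx -8.9429$)
$G = - \frac{626}{35}$ ($G = \left(6 - 4\right) \left(- \frac{313}{35}\right) = 2 \left(- \frac{313}{35}\right) = - \frac{626}{35} \approx -17.886$)
$V{\left(-115,112 \right)} G = \left(-16\right) \left(- \frac{626}{35}\right) = \frac{10016}{35}$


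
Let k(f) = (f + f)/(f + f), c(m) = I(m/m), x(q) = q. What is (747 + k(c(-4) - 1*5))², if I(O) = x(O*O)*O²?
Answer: 559504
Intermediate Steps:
I(O) = O⁴ (I(O) = (O*O)*O² = O²*O² = O⁴)
c(m) = 1 (c(m) = (m/m)⁴ = 1⁴ = 1)
k(f) = 1 (k(f) = (2*f)/((2*f)) = (2*f)*(1/(2*f)) = 1)
(747 + k(c(-4) - 1*5))² = (747 + 1)² = 748² = 559504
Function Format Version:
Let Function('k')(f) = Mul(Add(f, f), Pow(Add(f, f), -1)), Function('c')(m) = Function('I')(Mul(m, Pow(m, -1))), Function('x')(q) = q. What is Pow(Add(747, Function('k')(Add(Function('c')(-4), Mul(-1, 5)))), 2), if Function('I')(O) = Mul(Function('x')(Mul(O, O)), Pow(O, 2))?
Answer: 559504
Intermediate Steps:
Function('I')(O) = Pow(O, 4) (Function('I')(O) = Mul(Mul(O, O), Pow(O, 2)) = Mul(Pow(O, 2), Pow(O, 2)) = Pow(O, 4))
Function('c')(m) = 1 (Function('c')(m) = Pow(Mul(m, Pow(m, -1)), 4) = Pow(1, 4) = 1)
Function('k')(f) = 1 (Function('k')(f) = Mul(Mul(2, f), Pow(Mul(2, f), -1)) = Mul(Mul(2, f), Mul(Rational(1, 2), Pow(f, -1))) = 1)
Pow(Add(747, Function('k')(Add(Function('c')(-4), Mul(-1, 5)))), 2) = Pow(Add(747, 1), 2) = Pow(748, 2) = 559504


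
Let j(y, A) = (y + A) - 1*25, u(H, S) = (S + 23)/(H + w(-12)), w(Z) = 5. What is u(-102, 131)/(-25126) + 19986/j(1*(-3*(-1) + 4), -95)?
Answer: -24355150745/137703043 ≈ -176.87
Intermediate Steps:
u(H, S) = (23 + S)/(5 + H) (u(H, S) = (S + 23)/(H + 5) = (23 + S)/(5 + H))
j(y, A) = -25 + A + y (j(y, A) = (A + y) - 25 = -25 + A + y)
u(-102, 131)/(-25126) + 19986/j(1*(-3*(-1) + 4), -95) = ((23 + 131)/(5 - 102))/(-25126) + 19986/(-25 - 95 + 1*(-3*(-1) + 4)) = (154/(-97))*(-1/25126) + 19986/(-25 - 95 + 1*(3 + 4)) = -1/97*154*(-1/25126) + 19986/(-25 - 95 + 1*7) = -154/97*(-1/25126) + 19986/(-25 - 95 + 7) = 77/1218611 + 19986/(-113) = 77/1218611 + 19986*(-1/113) = 77/1218611 - 19986/113 = -24355150745/137703043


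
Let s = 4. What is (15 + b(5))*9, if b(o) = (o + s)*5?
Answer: 540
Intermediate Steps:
b(o) = 20 + 5*o (b(o) = (o + 4)*5 = (4 + o)*5 = 20 + 5*o)
(15 + b(5))*9 = (15 + (20 + 5*5))*9 = (15 + (20 + 25))*9 = (15 + 45)*9 = 60*9 = 540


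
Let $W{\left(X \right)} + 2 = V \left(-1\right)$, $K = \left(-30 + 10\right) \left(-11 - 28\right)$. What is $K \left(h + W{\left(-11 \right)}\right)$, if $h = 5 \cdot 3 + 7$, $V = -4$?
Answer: $18720$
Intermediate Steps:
$K = 780$ ($K = \left(-20\right) \left(-39\right) = 780$)
$h = 22$ ($h = 15 + 7 = 22$)
$W{\left(X \right)} = 2$ ($W{\left(X \right)} = -2 - -4 = -2 + 4 = 2$)
$K \left(h + W{\left(-11 \right)}\right) = 780 \left(22 + 2\right) = 780 \cdot 24 = 18720$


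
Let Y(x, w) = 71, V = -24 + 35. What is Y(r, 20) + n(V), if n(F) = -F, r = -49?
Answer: 60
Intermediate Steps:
V = 11
Y(r, 20) + n(V) = 71 - 1*11 = 71 - 11 = 60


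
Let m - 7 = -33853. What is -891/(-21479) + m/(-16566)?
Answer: 123623090/59303519 ≈ 2.0846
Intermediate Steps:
m = -33846 (m = 7 - 33853 = -33846)
-891/(-21479) + m/(-16566) = -891/(-21479) - 33846/(-16566) = -891*(-1/21479) - 33846*(-1/16566) = 891/21479 + 5641/2761 = 123623090/59303519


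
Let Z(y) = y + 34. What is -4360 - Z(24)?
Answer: -4418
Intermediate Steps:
Z(y) = 34 + y
-4360 - Z(24) = -4360 - (34 + 24) = -4360 - 1*58 = -4360 - 58 = -4418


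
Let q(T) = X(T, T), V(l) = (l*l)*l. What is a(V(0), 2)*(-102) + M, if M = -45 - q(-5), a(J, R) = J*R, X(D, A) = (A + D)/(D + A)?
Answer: -46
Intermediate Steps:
X(D, A) = 1 (X(D, A) = (A + D)/(A + D) = 1)
V(l) = l³ (V(l) = l²*l = l³)
q(T) = 1
M = -46 (M = -45 - 1*1 = -45 - 1 = -46)
a(V(0), 2)*(-102) + M = (0³*2)*(-102) - 46 = (0*2)*(-102) - 46 = 0*(-102) - 46 = 0 - 46 = -46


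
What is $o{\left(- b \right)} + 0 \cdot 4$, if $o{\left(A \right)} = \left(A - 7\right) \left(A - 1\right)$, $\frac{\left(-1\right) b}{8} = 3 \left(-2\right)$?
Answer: $2695$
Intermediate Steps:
$b = 48$ ($b = - 8 \cdot 3 \left(-2\right) = \left(-8\right) \left(-6\right) = 48$)
$o{\left(A \right)} = \left(-1 + A\right) \left(-7 + A\right)$ ($o{\left(A \right)} = \left(-7 + A\right) \left(-1 + A\right) = \left(-1 + A\right) \left(-7 + A\right)$)
$o{\left(- b \right)} + 0 \cdot 4 = \left(7 + \left(\left(-1\right) 48\right)^{2} - 8 \left(\left(-1\right) 48\right)\right) + 0 \cdot 4 = \left(7 + \left(-48\right)^{2} - -384\right) + 0 = \left(7 + 2304 + 384\right) + 0 = 2695 + 0 = 2695$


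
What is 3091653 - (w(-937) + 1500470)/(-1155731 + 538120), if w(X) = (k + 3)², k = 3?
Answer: 1909440401489/617611 ≈ 3.0917e+6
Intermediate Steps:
w(X) = 36 (w(X) = (3 + 3)² = 6² = 36)
3091653 - (w(-937) + 1500470)/(-1155731 + 538120) = 3091653 - (36 + 1500470)/(-1155731 + 538120) = 3091653 - 1500506/(-617611) = 3091653 - 1500506*(-1)/617611 = 3091653 - 1*(-1500506/617611) = 3091653 + 1500506/617611 = 1909440401489/617611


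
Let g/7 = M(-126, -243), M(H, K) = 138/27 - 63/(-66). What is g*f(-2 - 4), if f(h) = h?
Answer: -8407/33 ≈ -254.76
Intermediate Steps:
M(H, K) = 1201/198 (M(H, K) = 138*(1/27) - 63*(-1/66) = 46/9 + 21/22 = 1201/198)
g = 8407/198 (g = 7*(1201/198) = 8407/198 ≈ 42.460)
g*f(-2 - 4) = 8407*(-2 - 4)/198 = (8407/198)*(-6) = -8407/33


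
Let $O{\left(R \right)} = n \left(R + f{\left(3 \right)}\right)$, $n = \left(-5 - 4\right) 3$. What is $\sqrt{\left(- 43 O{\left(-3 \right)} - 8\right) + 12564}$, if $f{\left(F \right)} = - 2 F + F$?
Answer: $\sqrt{5590} \approx 74.766$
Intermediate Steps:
$f{\left(F \right)} = - F$
$n = -27$ ($n = \left(-9\right) 3 = -27$)
$O{\left(R \right)} = 81 - 27 R$ ($O{\left(R \right)} = - 27 \left(R - 3\right) = - 27 \left(-3 + R\right) = 81 - 27 R$)
$\sqrt{\left(- 43 O{\left(-3 \right)} - 8\right) + 12564} = \sqrt{\left(- 43 \left(81 - -81\right) - 8\right) + 12564} = \sqrt{\left(- 43 \left(81 + 81\right) - 8\right) + 12564} = \sqrt{\left(\left(-43\right) 162 - 8\right) + 12564} = \sqrt{\left(-6966 - 8\right) + 12564} = \sqrt{-6974 + 12564} = \sqrt{5590}$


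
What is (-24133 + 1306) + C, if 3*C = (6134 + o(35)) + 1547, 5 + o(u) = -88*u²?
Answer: -168605/3 ≈ -56202.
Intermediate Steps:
o(u) = -5 - 88*u²
C = -100124/3 (C = ((6134 + (-5 - 88*35²)) + 1547)/3 = ((6134 + (-5 - 88*1225)) + 1547)/3 = ((6134 + (-5 - 107800)) + 1547)/3 = ((6134 - 107805) + 1547)/3 = (-101671 + 1547)/3 = (⅓)*(-100124) = -100124/3 ≈ -33375.)
(-24133 + 1306) + C = (-24133 + 1306) - 100124/3 = -22827 - 100124/3 = -168605/3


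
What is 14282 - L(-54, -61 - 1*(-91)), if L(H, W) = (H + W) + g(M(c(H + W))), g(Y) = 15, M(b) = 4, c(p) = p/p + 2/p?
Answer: 14291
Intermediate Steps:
c(p) = 1 + 2/p
L(H, W) = 15 + H + W (L(H, W) = (H + W) + 15 = 15 + H + W)
14282 - L(-54, -61 - 1*(-91)) = 14282 - (15 - 54 + (-61 - 1*(-91))) = 14282 - (15 - 54 + (-61 + 91)) = 14282 - (15 - 54 + 30) = 14282 - 1*(-9) = 14282 + 9 = 14291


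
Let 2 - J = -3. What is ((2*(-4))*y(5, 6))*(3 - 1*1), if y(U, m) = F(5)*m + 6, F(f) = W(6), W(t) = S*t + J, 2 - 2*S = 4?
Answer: 0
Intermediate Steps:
S = -1 (S = 1 - ½*4 = 1 - 2 = -1)
J = 5 (J = 2 - 1*(-3) = 2 + 3 = 5)
W(t) = 5 - t (W(t) = -t + 5 = 5 - t)
F(f) = -1 (F(f) = 5 - 1*6 = 5 - 6 = -1)
y(U, m) = 6 - m (y(U, m) = -m + 6 = 6 - m)
((2*(-4))*y(5, 6))*(3 - 1*1) = ((2*(-4))*(6 - 1*6))*(3 - 1*1) = (-8*(6 - 6))*(3 - 1) = -8*0*2 = 0*2 = 0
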